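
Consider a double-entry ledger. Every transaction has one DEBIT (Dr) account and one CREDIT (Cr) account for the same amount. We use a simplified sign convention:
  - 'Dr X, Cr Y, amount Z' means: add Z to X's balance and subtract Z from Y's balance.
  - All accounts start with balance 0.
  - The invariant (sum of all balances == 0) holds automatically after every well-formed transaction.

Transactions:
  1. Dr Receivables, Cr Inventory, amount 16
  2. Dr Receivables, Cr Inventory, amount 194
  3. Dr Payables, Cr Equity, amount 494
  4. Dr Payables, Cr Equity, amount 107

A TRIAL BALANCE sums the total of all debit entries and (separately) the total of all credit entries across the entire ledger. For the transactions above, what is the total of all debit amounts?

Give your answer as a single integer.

Answer: 811

Derivation:
Txn 1: debit+=16
Txn 2: debit+=194
Txn 3: debit+=494
Txn 4: debit+=107
Total debits = 811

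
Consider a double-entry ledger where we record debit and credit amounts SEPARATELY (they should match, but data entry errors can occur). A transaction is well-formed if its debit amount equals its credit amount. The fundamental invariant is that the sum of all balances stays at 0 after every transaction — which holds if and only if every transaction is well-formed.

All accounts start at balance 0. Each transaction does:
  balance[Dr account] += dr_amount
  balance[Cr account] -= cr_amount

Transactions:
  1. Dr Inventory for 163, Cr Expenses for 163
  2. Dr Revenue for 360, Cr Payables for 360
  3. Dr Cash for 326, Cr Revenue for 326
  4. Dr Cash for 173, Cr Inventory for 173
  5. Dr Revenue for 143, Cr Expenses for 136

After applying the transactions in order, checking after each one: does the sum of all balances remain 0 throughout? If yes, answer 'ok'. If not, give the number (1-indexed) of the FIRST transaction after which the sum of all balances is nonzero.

After txn 1: dr=163 cr=163 sum_balances=0
After txn 2: dr=360 cr=360 sum_balances=0
After txn 3: dr=326 cr=326 sum_balances=0
After txn 4: dr=173 cr=173 sum_balances=0
After txn 5: dr=143 cr=136 sum_balances=7

Answer: 5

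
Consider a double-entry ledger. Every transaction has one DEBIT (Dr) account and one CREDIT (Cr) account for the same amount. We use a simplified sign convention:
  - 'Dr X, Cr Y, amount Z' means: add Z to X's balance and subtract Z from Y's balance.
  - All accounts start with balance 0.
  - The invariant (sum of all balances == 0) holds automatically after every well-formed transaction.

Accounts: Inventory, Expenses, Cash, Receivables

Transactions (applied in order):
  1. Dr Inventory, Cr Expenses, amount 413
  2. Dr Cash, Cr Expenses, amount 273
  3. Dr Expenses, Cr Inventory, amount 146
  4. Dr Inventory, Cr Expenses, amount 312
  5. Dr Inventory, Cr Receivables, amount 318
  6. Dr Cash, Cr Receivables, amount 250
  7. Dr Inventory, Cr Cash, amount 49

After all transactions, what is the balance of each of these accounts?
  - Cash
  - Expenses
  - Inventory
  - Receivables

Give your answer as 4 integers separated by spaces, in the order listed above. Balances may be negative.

After txn 1 (Dr Inventory, Cr Expenses, amount 413): Expenses=-413 Inventory=413
After txn 2 (Dr Cash, Cr Expenses, amount 273): Cash=273 Expenses=-686 Inventory=413
After txn 3 (Dr Expenses, Cr Inventory, amount 146): Cash=273 Expenses=-540 Inventory=267
After txn 4 (Dr Inventory, Cr Expenses, amount 312): Cash=273 Expenses=-852 Inventory=579
After txn 5 (Dr Inventory, Cr Receivables, amount 318): Cash=273 Expenses=-852 Inventory=897 Receivables=-318
After txn 6 (Dr Cash, Cr Receivables, amount 250): Cash=523 Expenses=-852 Inventory=897 Receivables=-568
After txn 7 (Dr Inventory, Cr Cash, amount 49): Cash=474 Expenses=-852 Inventory=946 Receivables=-568

Answer: 474 -852 946 -568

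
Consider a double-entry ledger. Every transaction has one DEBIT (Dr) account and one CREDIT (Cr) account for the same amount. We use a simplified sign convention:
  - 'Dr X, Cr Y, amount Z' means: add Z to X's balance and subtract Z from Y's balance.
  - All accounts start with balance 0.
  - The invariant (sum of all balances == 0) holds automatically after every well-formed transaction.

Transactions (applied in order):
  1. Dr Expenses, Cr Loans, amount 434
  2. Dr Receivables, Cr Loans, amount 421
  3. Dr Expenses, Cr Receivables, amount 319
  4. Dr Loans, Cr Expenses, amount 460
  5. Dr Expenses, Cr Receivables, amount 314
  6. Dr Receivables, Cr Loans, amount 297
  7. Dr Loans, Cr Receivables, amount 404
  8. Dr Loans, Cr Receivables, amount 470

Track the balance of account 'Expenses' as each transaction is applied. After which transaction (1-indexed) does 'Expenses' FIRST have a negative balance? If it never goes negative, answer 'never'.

After txn 1: Expenses=434
After txn 2: Expenses=434
After txn 3: Expenses=753
After txn 4: Expenses=293
After txn 5: Expenses=607
After txn 6: Expenses=607
After txn 7: Expenses=607
After txn 8: Expenses=607

Answer: never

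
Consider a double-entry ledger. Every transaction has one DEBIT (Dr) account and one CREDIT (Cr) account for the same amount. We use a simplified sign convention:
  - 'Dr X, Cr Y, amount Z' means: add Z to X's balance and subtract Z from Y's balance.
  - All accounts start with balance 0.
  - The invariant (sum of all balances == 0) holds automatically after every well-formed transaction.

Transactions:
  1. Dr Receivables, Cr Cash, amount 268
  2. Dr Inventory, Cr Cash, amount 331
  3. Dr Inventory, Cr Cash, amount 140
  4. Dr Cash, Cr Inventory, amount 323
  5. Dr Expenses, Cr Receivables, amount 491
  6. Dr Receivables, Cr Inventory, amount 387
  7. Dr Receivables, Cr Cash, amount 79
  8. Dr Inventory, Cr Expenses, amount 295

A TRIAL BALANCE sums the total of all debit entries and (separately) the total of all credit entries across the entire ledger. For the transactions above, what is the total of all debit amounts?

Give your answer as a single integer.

Answer: 2314

Derivation:
Txn 1: debit+=268
Txn 2: debit+=331
Txn 3: debit+=140
Txn 4: debit+=323
Txn 5: debit+=491
Txn 6: debit+=387
Txn 7: debit+=79
Txn 8: debit+=295
Total debits = 2314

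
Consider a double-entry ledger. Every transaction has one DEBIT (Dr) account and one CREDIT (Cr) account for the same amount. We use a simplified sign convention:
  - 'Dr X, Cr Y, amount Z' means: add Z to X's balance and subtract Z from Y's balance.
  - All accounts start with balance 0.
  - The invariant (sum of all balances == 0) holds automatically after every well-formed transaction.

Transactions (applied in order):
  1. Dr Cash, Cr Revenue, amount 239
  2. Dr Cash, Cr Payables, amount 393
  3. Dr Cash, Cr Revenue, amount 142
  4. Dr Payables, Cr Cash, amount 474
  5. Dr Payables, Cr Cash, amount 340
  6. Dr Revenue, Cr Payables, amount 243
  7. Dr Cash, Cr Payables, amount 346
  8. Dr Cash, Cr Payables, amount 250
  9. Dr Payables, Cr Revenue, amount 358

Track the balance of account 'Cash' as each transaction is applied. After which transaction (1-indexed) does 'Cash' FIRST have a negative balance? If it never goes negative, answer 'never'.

After txn 1: Cash=239
After txn 2: Cash=632
After txn 3: Cash=774
After txn 4: Cash=300
After txn 5: Cash=-40

Answer: 5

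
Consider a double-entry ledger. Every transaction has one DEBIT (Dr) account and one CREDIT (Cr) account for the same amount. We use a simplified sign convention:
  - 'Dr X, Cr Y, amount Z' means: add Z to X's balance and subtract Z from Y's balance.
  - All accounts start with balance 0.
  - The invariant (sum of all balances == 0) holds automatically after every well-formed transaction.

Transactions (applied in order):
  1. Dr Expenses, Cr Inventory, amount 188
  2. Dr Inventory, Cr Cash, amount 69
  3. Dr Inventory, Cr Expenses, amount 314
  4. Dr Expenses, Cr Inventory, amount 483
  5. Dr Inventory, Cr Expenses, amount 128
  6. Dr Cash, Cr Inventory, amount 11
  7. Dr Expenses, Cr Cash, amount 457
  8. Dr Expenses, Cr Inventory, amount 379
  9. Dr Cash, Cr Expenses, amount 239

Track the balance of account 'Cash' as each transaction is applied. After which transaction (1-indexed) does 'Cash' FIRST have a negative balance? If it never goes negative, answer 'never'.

After txn 1: Cash=0
After txn 2: Cash=-69

Answer: 2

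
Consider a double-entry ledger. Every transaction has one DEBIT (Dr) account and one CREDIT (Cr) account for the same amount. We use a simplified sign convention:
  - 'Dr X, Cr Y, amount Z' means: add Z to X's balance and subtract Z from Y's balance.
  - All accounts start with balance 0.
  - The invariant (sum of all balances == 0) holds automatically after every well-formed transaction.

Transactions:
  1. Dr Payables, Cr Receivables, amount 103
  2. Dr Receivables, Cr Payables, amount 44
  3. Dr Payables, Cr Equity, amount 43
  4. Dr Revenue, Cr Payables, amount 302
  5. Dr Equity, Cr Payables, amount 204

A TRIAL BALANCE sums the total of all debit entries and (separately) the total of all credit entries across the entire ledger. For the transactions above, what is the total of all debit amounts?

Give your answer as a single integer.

Answer: 696

Derivation:
Txn 1: debit+=103
Txn 2: debit+=44
Txn 3: debit+=43
Txn 4: debit+=302
Txn 5: debit+=204
Total debits = 696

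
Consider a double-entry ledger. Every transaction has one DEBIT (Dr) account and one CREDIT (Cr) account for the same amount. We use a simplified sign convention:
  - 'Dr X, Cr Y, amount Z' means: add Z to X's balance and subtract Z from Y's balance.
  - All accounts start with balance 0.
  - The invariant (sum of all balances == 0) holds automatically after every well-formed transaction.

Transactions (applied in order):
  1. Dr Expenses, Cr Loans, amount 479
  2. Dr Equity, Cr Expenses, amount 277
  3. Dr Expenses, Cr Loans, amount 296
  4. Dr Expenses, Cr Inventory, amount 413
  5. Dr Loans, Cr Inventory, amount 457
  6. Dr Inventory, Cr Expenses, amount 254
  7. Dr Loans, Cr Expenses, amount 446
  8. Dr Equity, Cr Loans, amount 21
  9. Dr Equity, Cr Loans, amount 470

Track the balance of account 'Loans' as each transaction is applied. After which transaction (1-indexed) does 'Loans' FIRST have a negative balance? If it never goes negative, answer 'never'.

Answer: 1

Derivation:
After txn 1: Loans=-479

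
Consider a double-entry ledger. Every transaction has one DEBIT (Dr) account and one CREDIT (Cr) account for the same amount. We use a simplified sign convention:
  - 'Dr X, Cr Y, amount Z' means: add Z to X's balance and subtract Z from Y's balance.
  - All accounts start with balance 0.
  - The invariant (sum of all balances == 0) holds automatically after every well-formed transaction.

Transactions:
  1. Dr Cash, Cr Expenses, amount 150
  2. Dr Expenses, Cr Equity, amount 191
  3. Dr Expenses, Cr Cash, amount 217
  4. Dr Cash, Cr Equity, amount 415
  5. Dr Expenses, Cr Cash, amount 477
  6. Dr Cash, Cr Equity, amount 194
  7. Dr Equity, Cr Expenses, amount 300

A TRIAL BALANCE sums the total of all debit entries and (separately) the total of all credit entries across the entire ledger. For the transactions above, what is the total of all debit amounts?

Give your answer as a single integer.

Txn 1: debit+=150
Txn 2: debit+=191
Txn 3: debit+=217
Txn 4: debit+=415
Txn 5: debit+=477
Txn 6: debit+=194
Txn 7: debit+=300
Total debits = 1944

Answer: 1944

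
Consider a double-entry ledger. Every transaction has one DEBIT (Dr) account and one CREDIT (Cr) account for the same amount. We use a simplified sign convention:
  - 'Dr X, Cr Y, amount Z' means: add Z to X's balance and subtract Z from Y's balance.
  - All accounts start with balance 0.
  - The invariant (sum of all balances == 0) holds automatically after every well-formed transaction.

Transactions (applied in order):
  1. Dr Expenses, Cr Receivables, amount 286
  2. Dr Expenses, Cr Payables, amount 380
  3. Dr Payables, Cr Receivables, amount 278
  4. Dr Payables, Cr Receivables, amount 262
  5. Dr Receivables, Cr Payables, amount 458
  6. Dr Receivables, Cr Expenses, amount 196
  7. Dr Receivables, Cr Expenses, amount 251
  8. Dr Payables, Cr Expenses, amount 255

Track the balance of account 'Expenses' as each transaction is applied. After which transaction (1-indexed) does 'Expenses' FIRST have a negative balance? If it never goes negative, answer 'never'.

Answer: 8

Derivation:
After txn 1: Expenses=286
After txn 2: Expenses=666
After txn 3: Expenses=666
After txn 4: Expenses=666
After txn 5: Expenses=666
After txn 6: Expenses=470
After txn 7: Expenses=219
After txn 8: Expenses=-36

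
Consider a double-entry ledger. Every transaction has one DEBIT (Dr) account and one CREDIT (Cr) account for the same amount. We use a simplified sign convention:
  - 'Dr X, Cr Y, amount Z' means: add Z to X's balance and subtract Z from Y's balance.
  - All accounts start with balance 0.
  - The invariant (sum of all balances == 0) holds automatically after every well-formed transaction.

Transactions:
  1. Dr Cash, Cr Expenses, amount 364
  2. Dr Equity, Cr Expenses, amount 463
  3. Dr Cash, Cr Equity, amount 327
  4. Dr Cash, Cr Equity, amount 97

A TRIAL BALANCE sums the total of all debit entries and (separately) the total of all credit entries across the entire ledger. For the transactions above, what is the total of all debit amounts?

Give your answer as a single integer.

Answer: 1251

Derivation:
Txn 1: debit+=364
Txn 2: debit+=463
Txn 3: debit+=327
Txn 4: debit+=97
Total debits = 1251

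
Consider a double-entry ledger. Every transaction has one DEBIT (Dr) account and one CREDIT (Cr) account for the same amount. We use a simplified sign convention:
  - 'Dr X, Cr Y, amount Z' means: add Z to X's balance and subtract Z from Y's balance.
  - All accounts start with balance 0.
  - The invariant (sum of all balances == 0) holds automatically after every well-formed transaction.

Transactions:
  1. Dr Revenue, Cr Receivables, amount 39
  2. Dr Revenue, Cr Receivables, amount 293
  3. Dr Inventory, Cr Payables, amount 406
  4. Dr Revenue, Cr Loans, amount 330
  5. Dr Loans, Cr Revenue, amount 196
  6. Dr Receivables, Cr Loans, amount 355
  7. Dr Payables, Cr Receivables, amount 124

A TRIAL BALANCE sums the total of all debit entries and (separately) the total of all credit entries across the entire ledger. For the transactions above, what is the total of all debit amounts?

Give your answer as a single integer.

Answer: 1743

Derivation:
Txn 1: debit+=39
Txn 2: debit+=293
Txn 3: debit+=406
Txn 4: debit+=330
Txn 5: debit+=196
Txn 6: debit+=355
Txn 7: debit+=124
Total debits = 1743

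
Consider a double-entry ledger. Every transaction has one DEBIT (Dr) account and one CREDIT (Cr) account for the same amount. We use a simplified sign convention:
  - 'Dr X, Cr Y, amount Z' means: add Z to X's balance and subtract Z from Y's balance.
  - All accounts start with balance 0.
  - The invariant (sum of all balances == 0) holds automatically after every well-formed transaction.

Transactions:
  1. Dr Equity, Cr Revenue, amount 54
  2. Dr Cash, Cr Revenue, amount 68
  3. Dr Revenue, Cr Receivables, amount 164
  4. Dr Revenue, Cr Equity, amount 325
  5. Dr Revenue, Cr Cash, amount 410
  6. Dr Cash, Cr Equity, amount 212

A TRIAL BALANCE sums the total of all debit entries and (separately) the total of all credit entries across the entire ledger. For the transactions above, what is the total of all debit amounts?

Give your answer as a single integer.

Answer: 1233

Derivation:
Txn 1: debit+=54
Txn 2: debit+=68
Txn 3: debit+=164
Txn 4: debit+=325
Txn 5: debit+=410
Txn 6: debit+=212
Total debits = 1233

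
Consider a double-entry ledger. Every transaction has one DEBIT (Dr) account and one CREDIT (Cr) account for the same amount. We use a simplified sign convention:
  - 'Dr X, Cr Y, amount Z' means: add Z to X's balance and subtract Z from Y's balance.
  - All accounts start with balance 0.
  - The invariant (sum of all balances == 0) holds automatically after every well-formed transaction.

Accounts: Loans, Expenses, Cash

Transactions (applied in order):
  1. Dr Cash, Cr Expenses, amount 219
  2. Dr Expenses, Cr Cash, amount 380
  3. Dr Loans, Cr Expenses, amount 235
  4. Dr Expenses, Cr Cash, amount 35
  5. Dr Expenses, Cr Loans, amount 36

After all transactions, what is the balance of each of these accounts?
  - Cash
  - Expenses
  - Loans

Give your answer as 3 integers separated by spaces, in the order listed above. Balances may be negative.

Answer: -196 -3 199

Derivation:
After txn 1 (Dr Cash, Cr Expenses, amount 219): Cash=219 Expenses=-219
After txn 2 (Dr Expenses, Cr Cash, amount 380): Cash=-161 Expenses=161
After txn 3 (Dr Loans, Cr Expenses, amount 235): Cash=-161 Expenses=-74 Loans=235
After txn 4 (Dr Expenses, Cr Cash, amount 35): Cash=-196 Expenses=-39 Loans=235
After txn 5 (Dr Expenses, Cr Loans, amount 36): Cash=-196 Expenses=-3 Loans=199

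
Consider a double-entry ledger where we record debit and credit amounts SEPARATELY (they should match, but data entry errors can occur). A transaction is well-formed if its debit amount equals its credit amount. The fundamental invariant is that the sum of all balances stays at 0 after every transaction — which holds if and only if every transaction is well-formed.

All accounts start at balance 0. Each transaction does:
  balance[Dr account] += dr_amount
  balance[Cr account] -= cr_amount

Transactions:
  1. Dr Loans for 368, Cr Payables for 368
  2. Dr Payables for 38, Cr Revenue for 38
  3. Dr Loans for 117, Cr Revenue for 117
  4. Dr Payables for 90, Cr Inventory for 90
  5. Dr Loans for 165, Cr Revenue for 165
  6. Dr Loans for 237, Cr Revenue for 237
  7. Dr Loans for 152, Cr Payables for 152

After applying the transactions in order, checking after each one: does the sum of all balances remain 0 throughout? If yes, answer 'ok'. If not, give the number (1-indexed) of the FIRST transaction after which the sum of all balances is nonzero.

Answer: ok

Derivation:
After txn 1: dr=368 cr=368 sum_balances=0
After txn 2: dr=38 cr=38 sum_balances=0
After txn 3: dr=117 cr=117 sum_balances=0
After txn 4: dr=90 cr=90 sum_balances=0
After txn 5: dr=165 cr=165 sum_balances=0
After txn 6: dr=237 cr=237 sum_balances=0
After txn 7: dr=152 cr=152 sum_balances=0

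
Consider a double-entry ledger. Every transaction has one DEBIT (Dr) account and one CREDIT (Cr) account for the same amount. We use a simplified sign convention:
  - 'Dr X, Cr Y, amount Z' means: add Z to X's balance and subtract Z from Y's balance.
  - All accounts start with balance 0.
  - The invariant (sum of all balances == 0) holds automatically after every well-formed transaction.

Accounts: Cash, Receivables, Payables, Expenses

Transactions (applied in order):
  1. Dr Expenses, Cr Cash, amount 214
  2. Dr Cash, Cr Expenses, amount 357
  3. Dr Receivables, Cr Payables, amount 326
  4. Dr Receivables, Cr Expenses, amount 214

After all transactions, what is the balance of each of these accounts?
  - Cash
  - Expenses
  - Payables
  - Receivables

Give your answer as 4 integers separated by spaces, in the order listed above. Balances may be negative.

Answer: 143 -357 -326 540

Derivation:
After txn 1 (Dr Expenses, Cr Cash, amount 214): Cash=-214 Expenses=214
After txn 2 (Dr Cash, Cr Expenses, amount 357): Cash=143 Expenses=-143
After txn 3 (Dr Receivables, Cr Payables, amount 326): Cash=143 Expenses=-143 Payables=-326 Receivables=326
After txn 4 (Dr Receivables, Cr Expenses, amount 214): Cash=143 Expenses=-357 Payables=-326 Receivables=540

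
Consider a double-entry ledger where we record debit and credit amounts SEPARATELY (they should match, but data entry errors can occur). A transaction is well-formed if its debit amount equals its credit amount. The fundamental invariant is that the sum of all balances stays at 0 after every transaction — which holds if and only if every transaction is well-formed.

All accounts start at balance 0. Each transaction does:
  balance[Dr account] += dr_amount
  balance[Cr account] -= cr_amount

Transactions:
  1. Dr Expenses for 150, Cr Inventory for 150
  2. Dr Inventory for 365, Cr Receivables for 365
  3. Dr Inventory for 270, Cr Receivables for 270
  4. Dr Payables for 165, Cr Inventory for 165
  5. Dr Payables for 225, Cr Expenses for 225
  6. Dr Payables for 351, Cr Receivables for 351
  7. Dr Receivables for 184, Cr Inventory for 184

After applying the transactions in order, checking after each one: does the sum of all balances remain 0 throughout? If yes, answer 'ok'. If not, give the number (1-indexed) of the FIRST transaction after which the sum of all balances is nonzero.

After txn 1: dr=150 cr=150 sum_balances=0
After txn 2: dr=365 cr=365 sum_balances=0
After txn 3: dr=270 cr=270 sum_balances=0
After txn 4: dr=165 cr=165 sum_balances=0
After txn 5: dr=225 cr=225 sum_balances=0
After txn 6: dr=351 cr=351 sum_balances=0
After txn 7: dr=184 cr=184 sum_balances=0

Answer: ok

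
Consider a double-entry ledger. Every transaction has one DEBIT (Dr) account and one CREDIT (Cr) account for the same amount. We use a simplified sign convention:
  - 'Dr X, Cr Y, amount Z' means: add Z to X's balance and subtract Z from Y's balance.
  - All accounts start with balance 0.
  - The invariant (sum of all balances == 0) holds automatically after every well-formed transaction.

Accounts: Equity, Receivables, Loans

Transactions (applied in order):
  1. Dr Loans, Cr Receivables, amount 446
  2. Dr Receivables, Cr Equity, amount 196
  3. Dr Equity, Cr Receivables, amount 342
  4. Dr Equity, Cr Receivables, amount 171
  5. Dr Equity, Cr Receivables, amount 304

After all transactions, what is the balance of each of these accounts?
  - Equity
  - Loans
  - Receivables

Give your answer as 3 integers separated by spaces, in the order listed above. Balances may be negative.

After txn 1 (Dr Loans, Cr Receivables, amount 446): Loans=446 Receivables=-446
After txn 2 (Dr Receivables, Cr Equity, amount 196): Equity=-196 Loans=446 Receivables=-250
After txn 3 (Dr Equity, Cr Receivables, amount 342): Equity=146 Loans=446 Receivables=-592
After txn 4 (Dr Equity, Cr Receivables, amount 171): Equity=317 Loans=446 Receivables=-763
After txn 5 (Dr Equity, Cr Receivables, amount 304): Equity=621 Loans=446 Receivables=-1067

Answer: 621 446 -1067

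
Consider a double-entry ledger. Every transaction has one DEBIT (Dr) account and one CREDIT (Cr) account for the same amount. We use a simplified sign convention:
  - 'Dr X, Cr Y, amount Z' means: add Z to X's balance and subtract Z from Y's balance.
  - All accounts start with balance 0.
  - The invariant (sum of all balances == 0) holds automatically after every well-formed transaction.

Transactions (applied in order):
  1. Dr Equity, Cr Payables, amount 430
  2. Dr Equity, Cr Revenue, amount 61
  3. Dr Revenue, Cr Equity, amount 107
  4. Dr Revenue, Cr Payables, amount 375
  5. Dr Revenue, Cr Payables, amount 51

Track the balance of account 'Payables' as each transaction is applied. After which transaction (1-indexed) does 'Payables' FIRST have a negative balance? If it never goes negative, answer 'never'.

Answer: 1

Derivation:
After txn 1: Payables=-430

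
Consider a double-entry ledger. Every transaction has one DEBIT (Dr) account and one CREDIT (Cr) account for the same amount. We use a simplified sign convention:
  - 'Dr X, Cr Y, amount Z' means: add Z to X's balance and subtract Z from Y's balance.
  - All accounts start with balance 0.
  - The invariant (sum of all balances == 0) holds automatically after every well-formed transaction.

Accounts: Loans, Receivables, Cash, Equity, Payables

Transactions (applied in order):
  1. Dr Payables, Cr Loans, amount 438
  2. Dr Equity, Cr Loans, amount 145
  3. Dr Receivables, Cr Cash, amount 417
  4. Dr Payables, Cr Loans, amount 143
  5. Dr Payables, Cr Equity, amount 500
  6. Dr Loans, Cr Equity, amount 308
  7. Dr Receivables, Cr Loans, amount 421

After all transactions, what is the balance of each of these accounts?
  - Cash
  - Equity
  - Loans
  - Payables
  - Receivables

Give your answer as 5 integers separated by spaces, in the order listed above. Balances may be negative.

Answer: -417 -663 -839 1081 838

Derivation:
After txn 1 (Dr Payables, Cr Loans, amount 438): Loans=-438 Payables=438
After txn 2 (Dr Equity, Cr Loans, amount 145): Equity=145 Loans=-583 Payables=438
After txn 3 (Dr Receivables, Cr Cash, amount 417): Cash=-417 Equity=145 Loans=-583 Payables=438 Receivables=417
After txn 4 (Dr Payables, Cr Loans, amount 143): Cash=-417 Equity=145 Loans=-726 Payables=581 Receivables=417
After txn 5 (Dr Payables, Cr Equity, amount 500): Cash=-417 Equity=-355 Loans=-726 Payables=1081 Receivables=417
After txn 6 (Dr Loans, Cr Equity, amount 308): Cash=-417 Equity=-663 Loans=-418 Payables=1081 Receivables=417
After txn 7 (Dr Receivables, Cr Loans, amount 421): Cash=-417 Equity=-663 Loans=-839 Payables=1081 Receivables=838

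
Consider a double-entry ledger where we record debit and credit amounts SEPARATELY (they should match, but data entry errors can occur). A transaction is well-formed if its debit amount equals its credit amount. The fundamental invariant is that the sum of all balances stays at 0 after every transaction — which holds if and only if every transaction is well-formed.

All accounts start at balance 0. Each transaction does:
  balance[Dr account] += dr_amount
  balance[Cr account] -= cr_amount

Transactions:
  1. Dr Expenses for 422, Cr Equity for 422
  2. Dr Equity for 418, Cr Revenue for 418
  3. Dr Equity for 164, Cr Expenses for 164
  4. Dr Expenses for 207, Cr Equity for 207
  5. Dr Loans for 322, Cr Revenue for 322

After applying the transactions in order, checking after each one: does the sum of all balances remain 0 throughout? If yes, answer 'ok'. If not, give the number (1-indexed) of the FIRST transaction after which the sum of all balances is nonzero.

After txn 1: dr=422 cr=422 sum_balances=0
After txn 2: dr=418 cr=418 sum_balances=0
After txn 3: dr=164 cr=164 sum_balances=0
After txn 4: dr=207 cr=207 sum_balances=0
After txn 5: dr=322 cr=322 sum_balances=0

Answer: ok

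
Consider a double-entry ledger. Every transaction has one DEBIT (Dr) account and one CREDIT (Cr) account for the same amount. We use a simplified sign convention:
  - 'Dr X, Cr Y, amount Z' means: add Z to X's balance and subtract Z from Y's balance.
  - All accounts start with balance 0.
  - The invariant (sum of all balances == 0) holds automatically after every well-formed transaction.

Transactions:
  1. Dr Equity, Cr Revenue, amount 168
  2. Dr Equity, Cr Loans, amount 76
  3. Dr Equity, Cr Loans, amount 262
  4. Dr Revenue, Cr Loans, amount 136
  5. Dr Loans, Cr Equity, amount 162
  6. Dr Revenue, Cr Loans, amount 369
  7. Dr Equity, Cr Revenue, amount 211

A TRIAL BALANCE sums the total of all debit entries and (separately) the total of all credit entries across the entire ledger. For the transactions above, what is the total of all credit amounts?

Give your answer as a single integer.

Txn 1: credit+=168
Txn 2: credit+=76
Txn 3: credit+=262
Txn 4: credit+=136
Txn 5: credit+=162
Txn 6: credit+=369
Txn 7: credit+=211
Total credits = 1384

Answer: 1384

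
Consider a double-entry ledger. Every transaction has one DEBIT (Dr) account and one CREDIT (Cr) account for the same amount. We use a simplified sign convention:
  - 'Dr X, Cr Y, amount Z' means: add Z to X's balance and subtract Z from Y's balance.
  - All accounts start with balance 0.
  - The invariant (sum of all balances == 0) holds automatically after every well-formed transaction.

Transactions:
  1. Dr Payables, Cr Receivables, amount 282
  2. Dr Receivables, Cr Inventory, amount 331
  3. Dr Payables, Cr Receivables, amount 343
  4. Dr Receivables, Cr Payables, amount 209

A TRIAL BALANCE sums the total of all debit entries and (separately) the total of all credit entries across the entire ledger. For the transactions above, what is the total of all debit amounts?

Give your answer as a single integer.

Answer: 1165

Derivation:
Txn 1: debit+=282
Txn 2: debit+=331
Txn 3: debit+=343
Txn 4: debit+=209
Total debits = 1165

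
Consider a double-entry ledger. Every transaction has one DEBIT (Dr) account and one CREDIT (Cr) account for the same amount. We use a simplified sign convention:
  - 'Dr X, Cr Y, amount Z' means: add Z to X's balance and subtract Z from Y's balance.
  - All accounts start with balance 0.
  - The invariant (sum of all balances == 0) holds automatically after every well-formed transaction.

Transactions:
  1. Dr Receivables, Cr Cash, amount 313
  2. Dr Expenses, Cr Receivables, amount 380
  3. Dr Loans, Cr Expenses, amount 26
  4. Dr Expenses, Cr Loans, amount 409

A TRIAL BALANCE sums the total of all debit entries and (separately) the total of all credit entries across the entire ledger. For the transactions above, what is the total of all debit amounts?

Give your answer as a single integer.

Txn 1: debit+=313
Txn 2: debit+=380
Txn 3: debit+=26
Txn 4: debit+=409
Total debits = 1128

Answer: 1128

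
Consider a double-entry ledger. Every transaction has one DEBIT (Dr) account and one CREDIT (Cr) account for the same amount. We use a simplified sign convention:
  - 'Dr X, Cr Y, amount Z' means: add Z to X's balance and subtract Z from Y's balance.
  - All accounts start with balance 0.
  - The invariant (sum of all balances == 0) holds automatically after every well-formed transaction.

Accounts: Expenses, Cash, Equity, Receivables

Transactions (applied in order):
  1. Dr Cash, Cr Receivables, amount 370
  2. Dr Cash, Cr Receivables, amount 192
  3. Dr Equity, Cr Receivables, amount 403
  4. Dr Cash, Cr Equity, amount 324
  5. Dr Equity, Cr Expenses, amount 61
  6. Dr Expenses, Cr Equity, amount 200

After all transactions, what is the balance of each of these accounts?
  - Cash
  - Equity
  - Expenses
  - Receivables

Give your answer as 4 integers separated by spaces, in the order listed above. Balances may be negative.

Answer: 886 -60 139 -965

Derivation:
After txn 1 (Dr Cash, Cr Receivables, amount 370): Cash=370 Receivables=-370
After txn 2 (Dr Cash, Cr Receivables, amount 192): Cash=562 Receivables=-562
After txn 3 (Dr Equity, Cr Receivables, amount 403): Cash=562 Equity=403 Receivables=-965
After txn 4 (Dr Cash, Cr Equity, amount 324): Cash=886 Equity=79 Receivables=-965
After txn 5 (Dr Equity, Cr Expenses, amount 61): Cash=886 Equity=140 Expenses=-61 Receivables=-965
After txn 6 (Dr Expenses, Cr Equity, amount 200): Cash=886 Equity=-60 Expenses=139 Receivables=-965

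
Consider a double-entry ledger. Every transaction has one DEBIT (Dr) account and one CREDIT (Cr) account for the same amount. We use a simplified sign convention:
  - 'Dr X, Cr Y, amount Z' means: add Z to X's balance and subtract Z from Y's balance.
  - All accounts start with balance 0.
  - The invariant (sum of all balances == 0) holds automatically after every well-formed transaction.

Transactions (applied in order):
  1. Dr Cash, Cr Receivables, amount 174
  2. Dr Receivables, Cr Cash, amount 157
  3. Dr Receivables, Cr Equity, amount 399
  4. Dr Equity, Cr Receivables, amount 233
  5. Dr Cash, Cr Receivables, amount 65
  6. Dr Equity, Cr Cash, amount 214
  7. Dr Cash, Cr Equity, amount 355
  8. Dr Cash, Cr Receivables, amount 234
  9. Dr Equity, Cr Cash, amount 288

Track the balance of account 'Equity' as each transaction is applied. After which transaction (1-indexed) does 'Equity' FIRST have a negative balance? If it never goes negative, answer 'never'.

After txn 1: Equity=0
After txn 2: Equity=0
After txn 3: Equity=-399

Answer: 3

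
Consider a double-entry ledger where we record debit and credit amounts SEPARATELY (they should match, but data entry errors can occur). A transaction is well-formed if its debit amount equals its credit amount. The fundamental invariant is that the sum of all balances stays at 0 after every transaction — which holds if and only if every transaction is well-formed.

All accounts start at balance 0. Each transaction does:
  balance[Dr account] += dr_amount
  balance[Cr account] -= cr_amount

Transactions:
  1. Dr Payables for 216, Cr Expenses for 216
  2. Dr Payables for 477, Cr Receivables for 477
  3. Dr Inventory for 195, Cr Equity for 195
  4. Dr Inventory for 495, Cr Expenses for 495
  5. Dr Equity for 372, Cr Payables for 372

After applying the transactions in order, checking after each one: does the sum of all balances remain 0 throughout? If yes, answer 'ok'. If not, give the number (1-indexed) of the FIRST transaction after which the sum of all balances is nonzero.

Answer: ok

Derivation:
After txn 1: dr=216 cr=216 sum_balances=0
After txn 2: dr=477 cr=477 sum_balances=0
After txn 3: dr=195 cr=195 sum_balances=0
After txn 4: dr=495 cr=495 sum_balances=0
After txn 5: dr=372 cr=372 sum_balances=0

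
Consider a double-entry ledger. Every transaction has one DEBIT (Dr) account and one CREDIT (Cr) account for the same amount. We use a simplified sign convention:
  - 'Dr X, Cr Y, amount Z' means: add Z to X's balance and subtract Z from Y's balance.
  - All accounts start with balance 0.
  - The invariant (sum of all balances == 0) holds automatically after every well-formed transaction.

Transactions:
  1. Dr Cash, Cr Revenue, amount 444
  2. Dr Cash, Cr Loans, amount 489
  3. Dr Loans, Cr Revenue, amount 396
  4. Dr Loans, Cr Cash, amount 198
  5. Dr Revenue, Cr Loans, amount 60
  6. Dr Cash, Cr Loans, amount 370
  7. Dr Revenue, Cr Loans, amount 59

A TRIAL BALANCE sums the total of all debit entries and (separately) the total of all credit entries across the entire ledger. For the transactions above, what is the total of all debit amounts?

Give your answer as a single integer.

Txn 1: debit+=444
Txn 2: debit+=489
Txn 3: debit+=396
Txn 4: debit+=198
Txn 5: debit+=60
Txn 6: debit+=370
Txn 7: debit+=59
Total debits = 2016

Answer: 2016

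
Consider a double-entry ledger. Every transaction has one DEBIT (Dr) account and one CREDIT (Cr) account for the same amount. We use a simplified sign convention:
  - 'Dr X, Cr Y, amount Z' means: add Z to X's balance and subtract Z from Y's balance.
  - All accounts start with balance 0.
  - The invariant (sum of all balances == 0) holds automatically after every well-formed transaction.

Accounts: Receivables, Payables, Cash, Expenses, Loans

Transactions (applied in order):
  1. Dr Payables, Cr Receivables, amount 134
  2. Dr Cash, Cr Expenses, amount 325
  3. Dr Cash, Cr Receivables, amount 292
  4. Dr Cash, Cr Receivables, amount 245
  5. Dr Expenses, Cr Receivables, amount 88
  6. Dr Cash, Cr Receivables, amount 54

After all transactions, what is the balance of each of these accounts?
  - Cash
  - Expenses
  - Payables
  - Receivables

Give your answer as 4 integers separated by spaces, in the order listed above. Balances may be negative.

Answer: 916 -237 134 -813

Derivation:
After txn 1 (Dr Payables, Cr Receivables, amount 134): Payables=134 Receivables=-134
After txn 2 (Dr Cash, Cr Expenses, amount 325): Cash=325 Expenses=-325 Payables=134 Receivables=-134
After txn 3 (Dr Cash, Cr Receivables, amount 292): Cash=617 Expenses=-325 Payables=134 Receivables=-426
After txn 4 (Dr Cash, Cr Receivables, amount 245): Cash=862 Expenses=-325 Payables=134 Receivables=-671
After txn 5 (Dr Expenses, Cr Receivables, amount 88): Cash=862 Expenses=-237 Payables=134 Receivables=-759
After txn 6 (Dr Cash, Cr Receivables, amount 54): Cash=916 Expenses=-237 Payables=134 Receivables=-813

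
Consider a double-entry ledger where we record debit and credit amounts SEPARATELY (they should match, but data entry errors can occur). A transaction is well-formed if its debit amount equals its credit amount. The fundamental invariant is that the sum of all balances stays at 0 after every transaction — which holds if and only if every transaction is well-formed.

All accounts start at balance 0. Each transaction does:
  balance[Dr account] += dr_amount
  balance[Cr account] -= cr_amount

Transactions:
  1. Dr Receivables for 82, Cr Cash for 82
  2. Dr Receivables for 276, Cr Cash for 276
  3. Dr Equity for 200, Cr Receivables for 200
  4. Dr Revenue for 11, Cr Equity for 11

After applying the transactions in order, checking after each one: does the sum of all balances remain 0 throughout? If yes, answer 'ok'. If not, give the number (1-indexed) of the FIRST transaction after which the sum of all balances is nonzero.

After txn 1: dr=82 cr=82 sum_balances=0
After txn 2: dr=276 cr=276 sum_balances=0
After txn 3: dr=200 cr=200 sum_balances=0
After txn 4: dr=11 cr=11 sum_balances=0

Answer: ok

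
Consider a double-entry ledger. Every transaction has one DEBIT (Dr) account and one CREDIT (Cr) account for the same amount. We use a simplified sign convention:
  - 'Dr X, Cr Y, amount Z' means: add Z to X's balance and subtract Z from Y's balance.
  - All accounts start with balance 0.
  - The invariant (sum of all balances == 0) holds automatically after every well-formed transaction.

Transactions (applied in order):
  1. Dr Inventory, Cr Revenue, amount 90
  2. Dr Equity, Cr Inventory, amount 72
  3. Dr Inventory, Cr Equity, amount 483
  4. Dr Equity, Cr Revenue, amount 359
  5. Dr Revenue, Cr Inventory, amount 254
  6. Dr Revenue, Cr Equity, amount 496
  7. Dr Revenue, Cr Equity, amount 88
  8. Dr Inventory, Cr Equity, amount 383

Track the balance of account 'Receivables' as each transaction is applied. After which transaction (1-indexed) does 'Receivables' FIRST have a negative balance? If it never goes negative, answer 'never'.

Answer: never

Derivation:
After txn 1: Receivables=0
After txn 2: Receivables=0
After txn 3: Receivables=0
After txn 4: Receivables=0
After txn 5: Receivables=0
After txn 6: Receivables=0
After txn 7: Receivables=0
After txn 8: Receivables=0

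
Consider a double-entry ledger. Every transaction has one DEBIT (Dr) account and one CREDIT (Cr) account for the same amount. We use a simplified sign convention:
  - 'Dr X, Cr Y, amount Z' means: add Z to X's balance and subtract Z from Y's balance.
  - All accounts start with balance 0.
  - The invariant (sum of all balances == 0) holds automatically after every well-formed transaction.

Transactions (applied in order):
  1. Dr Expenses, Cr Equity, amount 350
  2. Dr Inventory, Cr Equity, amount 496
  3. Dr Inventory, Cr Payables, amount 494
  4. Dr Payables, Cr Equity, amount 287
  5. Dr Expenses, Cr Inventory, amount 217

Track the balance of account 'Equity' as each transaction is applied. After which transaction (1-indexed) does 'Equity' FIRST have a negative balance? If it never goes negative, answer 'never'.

Answer: 1

Derivation:
After txn 1: Equity=-350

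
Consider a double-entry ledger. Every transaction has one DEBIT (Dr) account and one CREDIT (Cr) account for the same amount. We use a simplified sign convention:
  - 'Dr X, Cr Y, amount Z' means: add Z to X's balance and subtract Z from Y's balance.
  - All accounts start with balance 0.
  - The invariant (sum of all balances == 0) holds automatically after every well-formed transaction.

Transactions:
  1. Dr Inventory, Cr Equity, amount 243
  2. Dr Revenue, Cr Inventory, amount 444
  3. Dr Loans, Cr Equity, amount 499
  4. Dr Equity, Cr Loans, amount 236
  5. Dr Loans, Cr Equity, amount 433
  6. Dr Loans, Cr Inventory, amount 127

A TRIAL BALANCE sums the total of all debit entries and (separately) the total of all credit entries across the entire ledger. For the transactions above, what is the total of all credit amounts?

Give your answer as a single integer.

Txn 1: credit+=243
Txn 2: credit+=444
Txn 3: credit+=499
Txn 4: credit+=236
Txn 5: credit+=433
Txn 6: credit+=127
Total credits = 1982

Answer: 1982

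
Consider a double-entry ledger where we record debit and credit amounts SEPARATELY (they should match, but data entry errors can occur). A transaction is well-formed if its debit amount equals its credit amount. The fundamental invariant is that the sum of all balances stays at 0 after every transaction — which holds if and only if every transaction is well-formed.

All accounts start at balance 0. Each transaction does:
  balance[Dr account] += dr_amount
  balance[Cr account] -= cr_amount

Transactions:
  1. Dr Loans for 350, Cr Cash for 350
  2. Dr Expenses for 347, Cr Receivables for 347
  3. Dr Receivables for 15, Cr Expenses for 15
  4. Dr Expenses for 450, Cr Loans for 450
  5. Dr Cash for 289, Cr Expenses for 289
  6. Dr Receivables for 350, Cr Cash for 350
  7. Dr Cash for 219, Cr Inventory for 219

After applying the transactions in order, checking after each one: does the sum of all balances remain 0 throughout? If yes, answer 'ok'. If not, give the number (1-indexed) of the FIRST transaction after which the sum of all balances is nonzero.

Answer: ok

Derivation:
After txn 1: dr=350 cr=350 sum_balances=0
After txn 2: dr=347 cr=347 sum_balances=0
After txn 3: dr=15 cr=15 sum_balances=0
After txn 4: dr=450 cr=450 sum_balances=0
After txn 5: dr=289 cr=289 sum_balances=0
After txn 6: dr=350 cr=350 sum_balances=0
After txn 7: dr=219 cr=219 sum_balances=0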